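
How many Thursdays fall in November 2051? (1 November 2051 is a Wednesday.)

5

1 November 2051 is a Wednesday; the first Thursday on or after it is 2 November 2051 (1 day later).
From 2 November 2051 to 30 November 2051 is 30 − 2 = 28 days.
28 ÷ 7 = 4 full weeks with remainder 0, so 4 more Thursdays after the first → 5.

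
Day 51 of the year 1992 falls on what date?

20 February 1992

January has 31 days (51 − 31 = 20 remain).
20 into February → February 20.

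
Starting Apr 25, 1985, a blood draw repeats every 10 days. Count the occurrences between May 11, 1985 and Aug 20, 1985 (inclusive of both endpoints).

Occurrences land 10·i days after Apr 25, 1985 for i = 0, 1, 2, …
May 11, 1985 is 16 days after the start; 16 ÷ 10 = 1 remainder 6; since the remainder is 6, round up to i = 2. First occurrence in the window: #3 on May 15, 1985 (2×10 = 20 days in).
Aug 20, 1985 is 117 days after the start; 117 ÷ 10 = 11 remainder 7. Last occurrence in the window: #12 on Aug 13, 1985.
Occurrences #3 through #12: 10 in total.

10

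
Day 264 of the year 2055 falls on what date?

Jan has 31 days (264 − 31 = 233 remain).
Feb has 28 days (233 − 28 = 205 remain).
Mar has 31 days (205 − 31 = 174 remain).
Apr has 30 days (174 − 30 = 144 remain).
May has 31 days (144 − 31 = 113 remain).
Jun has 30 days (113 − 30 = 83 remain).
Jul has 31 days (83 − 31 = 52 remain).
Aug has 31 days (52 − 31 = 21 remain).
21 into Sep → Sep 21.

Sep 21, 2055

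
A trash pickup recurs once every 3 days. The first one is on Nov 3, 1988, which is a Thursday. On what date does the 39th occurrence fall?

Feb 25, 1989

The 39th occurrence is 38 intervals after the first: 38 × 3 = 114 days after Nov 3, 1988.
Nov has 30 days — 27 days to the end of Nov leaves 87.
Dec has 31 days (56 left).
Jan has 31 days (25 left).
25 days into Feb → Feb 25, 1989.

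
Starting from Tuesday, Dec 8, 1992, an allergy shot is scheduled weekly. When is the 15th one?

The 15th occurrence is 14 intervals after the first: 14 × 7 = 98 days after Dec 8, 1992.
Dec has 31 days — 23 days to the end of Dec leaves 75.
Jan has 31 days (44 left).
Feb has 28 days (16 left).
16 days into Mar → Mar 16, 1993.

Mar 16, 1993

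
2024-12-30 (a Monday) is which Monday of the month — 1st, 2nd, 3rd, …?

5th

Day 30 falls in week ⌈30/7⌉ of the month.
Days 1–7 hold the 1st Monday, 8–14 the 2nd, 15–21 the 3rd, 22–28 the 4th, 29–31 the 5th.
30 is in the range for the 5th.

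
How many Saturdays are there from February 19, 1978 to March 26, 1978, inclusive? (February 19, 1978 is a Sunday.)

February 19, 1978 is a Sunday; the first Saturday on or after it is February 25, 1978 (6 days later).
From February 25, 1978 to March 26, 1978: 3 + 26 = 29 days (rest of February, March).
29 ÷ 7 = 4 full weeks with remainder 1, so 4 more Saturdays after the first → 5.

5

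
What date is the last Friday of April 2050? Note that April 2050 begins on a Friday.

April 2050 begins on a Friday, so the first Friday is April 1.
April 2050 has 30 days. Adding weeks: 1, 8, 15, 22, 29 — the last one ≤ 30 is the 29th.

2050-04-29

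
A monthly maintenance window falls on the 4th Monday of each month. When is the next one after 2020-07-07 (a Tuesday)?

2020-07-27

July 2020 starts on a Wednesday; its first Monday is the 6th, so the 4th Monday is the 27th — 2020-07-27.
2020-07-27 is after 2020-07-07, so that is the next one.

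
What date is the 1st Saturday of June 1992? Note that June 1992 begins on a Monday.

June 6, 1992

June 1992 begins on a Monday, so the first Saturday is June 6 (5 days later).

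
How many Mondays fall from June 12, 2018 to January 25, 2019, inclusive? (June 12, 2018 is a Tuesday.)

32

June 12, 2018 is a Tuesday; the first Monday on or after it is June 18, 2018 (6 days later).
From June 18, 2018 to January 25, 2019: 12 + 31 + 31 + 30 + 31 + 30 + 31 + 25 = 221 days (rest of June, July, August, September, October, November, December, January).
221 ÷ 7 = 31 full weeks with remainder 4, so 31 more Mondays after the first → 32.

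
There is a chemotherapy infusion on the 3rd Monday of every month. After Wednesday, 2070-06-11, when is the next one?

June 2070 starts on a Sunday; its first Monday is the 2nd, so the 3rd Monday is the 16th — 2070-06-16.
2070-06-16 is after 2070-06-11, so that is the next one.

2070-06-16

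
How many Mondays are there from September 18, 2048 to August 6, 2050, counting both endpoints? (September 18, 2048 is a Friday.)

98

September 18, 2048 is a Friday; the first Monday on or after it is September 21, 2048 (3 days later).
From September 21, 2048 to August 6, 2050: 101 + 365 + 218 = 684 days (rest of 2048, 2049, to August 6, 2050 in 2050).
684 ÷ 7 = 97 full weeks with remainder 5, so 97 more Mondays after the first → 98.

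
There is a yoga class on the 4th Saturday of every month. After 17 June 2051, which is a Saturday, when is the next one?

June 2051 starts on a Thursday; its first Saturday is the 3rd, so the 4th Saturday is the 24th — 24 June 2051.
24 June 2051 is after 17 June 2051, so that is the next one.

24 June 2051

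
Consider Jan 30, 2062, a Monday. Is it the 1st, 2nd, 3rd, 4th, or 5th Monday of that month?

Day 30 falls in week ⌈30/7⌉ of the month.
Days 1–7 hold the 1st Monday, 8–14 the 2nd, 15–21 the 3rd, 22–28 the 4th, 29–31 the 5th.
30 is in the range for the 5th.

5th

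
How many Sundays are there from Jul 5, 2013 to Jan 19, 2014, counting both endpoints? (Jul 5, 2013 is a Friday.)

Jul 5, 2013 is a Friday; the first Sunday on or after it is Jul 7, 2013 (2 days later).
From Jul 7, 2013 to Jan 19, 2014: 24 + 31 + 30 + 31 + 30 + 31 + 19 = 196 days (rest of Jul, Aug, Sep, Oct, Nov, Dec, Jan).
196 ÷ 7 = 28 full weeks with remainder 0, so 28 more Sundays after the first → 29.

29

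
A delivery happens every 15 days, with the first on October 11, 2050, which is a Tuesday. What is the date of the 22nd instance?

August 22, 2051

The 22nd occurrence is 21 intervals after the first: 21 × 15 = 315 days after October 11, 2050.
October has 31 days — 20 days to the end of October leaves 295.
November has 30 days (265 left).
December has 31 days (234 left).
January has 31 days (203 left).
February has 28 days (175 left).
March has 31 days (144 left).
April has 30 days (114 left).
May has 31 days (83 left).
June has 30 days (53 left).
July has 31 days (22 left).
22 days into August → August 22, 2051.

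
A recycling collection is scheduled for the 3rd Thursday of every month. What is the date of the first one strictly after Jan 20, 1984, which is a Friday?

Feb 16, 1984

Jan 1984 starts on a Sunday; its first Thursday is the 5th, so the 3rd Thursday is the 19th — Jan 19, 1984.
That is not after Jan 20, 1984, so look at Feb 1984.
Feb 1984 starts on a Wednesday; its first Thursday is the 2nd, so the 3rd Thursday is the 16th — Feb 16, 1984.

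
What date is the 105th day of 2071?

January has 31 days (105 − 31 = 74 remain).
February has 28 days (74 − 28 = 46 remain).
March has 31 days (46 − 31 = 15 remain).
15 into April → April 15.

April 15, 2071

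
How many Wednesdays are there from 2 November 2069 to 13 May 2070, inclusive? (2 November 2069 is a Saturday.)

2 November 2069 is a Saturday; the first Wednesday on or after it is 6 November 2069 (4 days later).
From 6 November 2069 to 13 May 2070: 24 + 31 + 31 + 28 + 31 + 30 + 13 = 188 days (rest of November, December, January, February, March, April, May).
188 ÷ 7 = 26 full weeks with remainder 6, so 26 more Wednesdays after the first → 27.

27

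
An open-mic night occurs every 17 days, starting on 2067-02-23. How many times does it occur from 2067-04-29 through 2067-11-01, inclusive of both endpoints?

11

Occurrences land 17·i days after 2067-02-23 for i = 0, 1, 2, …
2067-04-29 is 65 days after the start; 65 ÷ 17 = 3 remainder 14; since the remainder is 14, round up to i = 4. First occurrence in the window: #5 on 2067-05-02 (4×17 = 68 days in).
2067-11-01 is 251 days after the start; 251 ÷ 17 = 14 remainder 13. Last occurrence in the window: #15 on 2067-10-19.
Occurrences #5 through #15: 11 in total.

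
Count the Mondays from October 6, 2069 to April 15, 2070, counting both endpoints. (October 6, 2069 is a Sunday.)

October 6, 2069 is a Sunday; the first Monday on or after it is October 7, 2069 (1 day later).
From October 7, 2069 to April 15, 2070: 24 + 30 + 31 + 31 + 28 + 31 + 15 = 190 days (rest of October, November, December, January, February, March, April).
190 ÷ 7 = 27 full weeks with remainder 1, so 27 more Mondays after the first → 28.

28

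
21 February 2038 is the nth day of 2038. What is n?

Days in months before February: 31 = 31.
Plus 21 days into February → day 52.

52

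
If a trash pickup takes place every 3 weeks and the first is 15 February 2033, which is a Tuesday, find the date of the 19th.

The 19th occurrence is 18 intervals after the first: 18 × 21 = 378 days after 15 February 2033.
February has 28 days — 13 days to the end of February leaves 365.
March has 31 days (334 left).
April has 30 days (304 left).
May has 31 days (273 left).
June has 30 days (243 left).
July has 31 days (212 left).
August has 31 days (181 left).
September has 30 days (151 left).
October has 31 days (120 left).
November has 30 days (90 left).
December has 31 days (59 left).
January has 31 days (28 left).
28 days into February → 28 February 2034.

28 February 2034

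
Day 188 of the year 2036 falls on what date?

Jan has 31 days (188 − 31 = 157 remain).
Feb has 29 days (157 − 29 = 128 remain).
Mar has 31 days (128 − 31 = 97 remain).
Apr has 30 days (97 − 30 = 67 remain).
May has 31 days (67 − 31 = 36 remain).
Jun has 30 days (36 − 30 = 6 remain).
6 into Jul → Jul 6.

Jul 6, 2036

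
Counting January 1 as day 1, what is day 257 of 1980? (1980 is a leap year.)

January has 31 days (257 − 31 = 226 remain).
February has 29 days (226 − 29 = 197 remain).
March has 31 days (197 − 31 = 166 remain).
April has 30 days (166 − 30 = 136 remain).
May has 31 days (136 − 31 = 105 remain).
June has 30 days (105 − 30 = 75 remain).
July has 31 days (75 − 31 = 44 remain).
August has 31 days (44 − 31 = 13 remain).
13 into September → September 13.

September 13, 1980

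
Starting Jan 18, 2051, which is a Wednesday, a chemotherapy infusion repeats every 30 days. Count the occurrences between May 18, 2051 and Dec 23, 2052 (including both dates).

Occurrences land 30·i days after Jan 18, 2051 for i = 0, 1, 2, …
May 18, 2051 is 120 days after the start; 120 ÷ 30 = 4 remainder 0. First occurrence in the window: #5 on May 18, 2051 (4×30 = 120 days in).
Dec 23, 2052 is 705 days after the start; 705 ÷ 30 = 23 remainder 15. Last occurrence in the window: #24 on Dec 8, 2052.
Occurrences #5 through #24: 20 in total.

20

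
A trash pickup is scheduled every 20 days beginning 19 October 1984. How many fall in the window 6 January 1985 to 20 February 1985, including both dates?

Occurrences land 20·i days after 19 October 1984 for i = 0, 1, 2, …
6 January 1985 is 79 days after the start; 79 ÷ 20 = 3 remainder 19; since the remainder is 19, round up to i = 4. First occurrence in the window: #5 on 7 January 1985 (4×20 = 80 days in).
20 February 1985 is 124 days after the start; 124 ÷ 20 = 6 remainder 4. Last occurrence in the window: #7 on 16 February 1985.
Occurrences #5 through #7: 3 in total.

3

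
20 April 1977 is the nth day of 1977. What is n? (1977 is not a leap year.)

110

Days in months before April: 31 + 28 + 31 = 90.
Plus 20 days into April → day 110.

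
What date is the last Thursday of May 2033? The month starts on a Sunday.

26 May 2033

May 2033 begins on a Sunday, so the first Thursday is May 5 (4 days later).
May 2033 has 31 days. Adding weeks: 5, 12, 19, 26 — the last one ≤ 31 is the 26th.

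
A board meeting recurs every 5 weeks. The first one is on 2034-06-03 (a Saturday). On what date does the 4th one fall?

2034-09-16

The 4th occurrence is 3 intervals after the first: 3 × 35 = 105 days after 2034-06-03.
June has 30 days — 27 days to the end of June leaves 78.
July has 31 days (47 left).
August has 31 days (16 left).
16 days into September → 2034-09-16.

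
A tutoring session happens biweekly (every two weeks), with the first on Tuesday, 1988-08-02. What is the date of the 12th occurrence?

1989-01-03

The 12th occurrence is 11 intervals after the first: 11 × 14 = 154 days after 1988-08-02.
August has 31 days — 29 days to the end of August leaves 125.
September has 30 days (95 left).
October has 31 days (64 left).
November has 30 days (34 left).
December has 31 days (3 left).
3 days into January → 1989-01-03.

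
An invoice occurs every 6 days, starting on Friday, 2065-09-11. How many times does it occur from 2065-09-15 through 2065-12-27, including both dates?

Occurrences land 6·i days after 2065-09-11 for i = 0, 1, 2, …
2065-09-15 is 4 days after the start; 4 ÷ 6 = 0 remainder 4; since the remainder is 4, round up to i = 1. First occurrence in the window: #2 on 2065-09-17 (1×6 = 6 days in).
2065-12-27 is 107 days after the start; 107 ÷ 6 = 17 remainder 5. Last occurrence in the window: #18 on 2065-12-22.
Occurrences #2 through #18: 17 in total.

17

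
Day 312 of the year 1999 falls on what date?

November 8, 1999

January has 31 days (312 − 31 = 281 remain).
February has 28 days (281 − 28 = 253 remain).
March has 31 days (253 − 31 = 222 remain).
April has 30 days (222 − 30 = 192 remain).
May has 31 days (192 − 31 = 161 remain).
June has 30 days (161 − 30 = 131 remain).
July has 31 days (131 − 31 = 100 remain).
August has 31 days (100 − 31 = 69 remain).
September has 30 days (69 − 30 = 39 remain).
October has 31 days (39 − 31 = 8 remain).
8 into November → November 8.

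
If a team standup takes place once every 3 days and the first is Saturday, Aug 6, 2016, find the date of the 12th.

The 12th occurrence is 11 intervals after the first: 11 × 3 = 33 days after Aug 6, 2016.
Aug has 31 days — 25 days to the end of Aug leaves 8.
8 days into Sep → Sep 8, 2016.

Sep 8, 2016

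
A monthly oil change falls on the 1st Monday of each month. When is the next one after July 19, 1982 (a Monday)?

August 2, 1982

July 1982 starts on a Thursday, so its 1st Monday is July 5, 1982 (4 days in).
That is not after July 19, 1982, so look at August 1982.
August 1982 starts on a Sunday, so its 1st Monday is August 2, 1982 (1 day in).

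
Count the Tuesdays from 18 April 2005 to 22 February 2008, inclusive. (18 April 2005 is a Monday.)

18 April 2005 is a Monday; the first Tuesday on or after it is 19 April 2005 (1 day later).
From 19 April 2005 to 22 February 2008: 256 + 365 + 365 + 53 = 1039 days (rest of 2005, 2006, 2007, to 22 February 2008 in 2008).
1039 ÷ 7 = 148 full weeks with remainder 3, so 148 more Tuesdays after the first → 149.

149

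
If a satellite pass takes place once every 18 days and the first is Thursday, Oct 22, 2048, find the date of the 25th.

The 25th occurrence is 24 intervals after the first: 24 × 18 = 432 days after Oct 22, 2048.
Oct has 31 days — 9 days to the end of Oct leaves 423.
From end of Oct to end of 2048 is 61 days (362 left).
Jan has 31 days (331 left).
Feb has 28 days (303 left).
Mar has 31 days (272 left).
Apr has 30 days (242 left).
May has 31 days (211 left).
Jun has 30 days (181 left).
Jul has 31 days (150 left).
Aug has 31 days (119 left).
Sep has 30 days (89 left).
Oct has 31 days (58 left).
Nov has 30 days (28 left).
28 days into Dec → Dec 28, 2049.

Dec 28, 2049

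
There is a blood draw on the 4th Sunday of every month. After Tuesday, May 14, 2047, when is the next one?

May 2047 starts on a Wednesday; its first Sunday is the 5th, so the 4th Sunday is the 26th — May 26, 2047.
May 26, 2047 is after May 14, 2047, so that is the next one.

May 26, 2047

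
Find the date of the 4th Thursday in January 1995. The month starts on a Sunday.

January 1995 begins on a Sunday, so the first Thursday is January 5 (4 days later).
The 4th Thursday is 3 weeks later: 5 + 21 = 26.

January 26, 1995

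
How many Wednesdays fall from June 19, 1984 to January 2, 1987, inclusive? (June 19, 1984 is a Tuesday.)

June 19, 1984 is a Tuesday; the first Wednesday on or after it is June 20, 1984 (1 day later).
From June 20, 1984 to January 2, 1987: 194 + 365 + 365 + 2 = 926 days (rest of 1984, 1985, 1986, to January 2, 1987 in 1987).
926 ÷ 7 = 132 full weeks with remainder 2, so 132 more Wednesdays after the first → 133.

133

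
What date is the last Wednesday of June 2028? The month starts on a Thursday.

28 June 2028

June 2028 begins on a Thursday, so the first Wednesday is June 7 (6 days later).
June 2028 has 30 days. Adding weeks: 7, 14, 21, 28 — the last one ≤ 30 is the 28th.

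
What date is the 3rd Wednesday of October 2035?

October 17, 2035

October 2035 begins on a Monday, so the first Wednesday is October 3 (2 days later).
The 3rd Wednesday is 2 weeks later: 3 + 14 = 17.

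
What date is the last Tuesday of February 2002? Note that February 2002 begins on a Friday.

February 2002 begins on a Friday, so the first Tuesday is February 5 (4 days later).
February 2002 has 28 days. Adding weeks: 5, 12, 19, 26 — the last one ≤ 28 is the 26th.

February 26, 2002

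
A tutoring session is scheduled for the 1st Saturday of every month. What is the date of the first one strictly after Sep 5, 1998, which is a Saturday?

Sep 1998 starts on a Tuesday, so its 1st Saturday is Sep 5, 1998 (4 days in).
That is not after Sep 5, 1998, so look at Oct 1998.
Oct 1998 starts on a Thursday, so its 1st Saturday is Oct 3, 1998 (2 days in).

Oct 3, 1998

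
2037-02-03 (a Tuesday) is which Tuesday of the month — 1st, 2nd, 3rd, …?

1st

Day 3 falls in week ⌈3/7⌉ of the month.
Days 1–7 hold the 1st Tuesday, 8–14 the 2nd, 15–21 the 3rd, 22–28 the 4th, 29–31 the 5th.
3 is in the range for the 1st.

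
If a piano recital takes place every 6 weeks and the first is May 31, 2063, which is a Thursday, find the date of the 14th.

The 14th occurrence is 13 intervals after the first: 13 × 42 = 546 days after May 31, 2063.
May has 31 days — 0 days to the end of May leaves 546.
From end of May to end of 2063 is 214 days (332 left).
Jan has 31 days (301 left).
Feb has 29 days (272 left).
Mar has 31 days (241 left).
Apr has 30 days (211 left).
May has 31 days (180 left).
Jun has 30 days (150 left).
Jul has 31 days (119 left).
Aug has 31 days (88 left).
Sep has 30 days (58 left).
Oct has 31 days (27 left).
27 days into Nov → Nov 27, 2064.

Nov 27, 2064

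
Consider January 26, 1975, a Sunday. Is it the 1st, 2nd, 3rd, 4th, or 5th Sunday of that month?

4th

Day 26 falls in week ⌈26/7⌉ of the month.
Days 1–7 hold the 1st Sunday, 8–14 the 2nd, 15–21 the 3rd, 22–28 the 4th, 29–31 the 5th.
26 is in the range for the 4th.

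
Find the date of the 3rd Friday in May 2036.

May 16, 2036

The first Friday of May 2036 is May 2.
The 3rd Friday is 2 weeks later: 2 + 14 = 16.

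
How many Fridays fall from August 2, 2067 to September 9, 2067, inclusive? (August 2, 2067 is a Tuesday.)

6

August 2, 2067 is a Tuesday; the first Friday on or after it is August 5, 2067 (3 days later).
From August 5, 2067 to September 9, 2067: 26 + 9 = 35 days (rest of August, September).
35 ÷ 7 = 5 full weeks with remainder 0, so 5 more Fridays after the first → 6.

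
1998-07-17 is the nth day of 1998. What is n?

Days in months before July: 31 + 28 + 31 + 30 + 31 + 30 = 181.
Plus 17 days into July → day 198.

198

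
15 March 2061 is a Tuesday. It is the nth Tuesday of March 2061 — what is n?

Day 15 falls in week ⌈15/7⌉ of the month.
Days 1–7 hold the 1st Tuesday, 8–14 the 2nd, 15–21 the 3rd, 22–28 the 4th, 29–31 the 5th.
15 is in the range for the 3rd.

3rd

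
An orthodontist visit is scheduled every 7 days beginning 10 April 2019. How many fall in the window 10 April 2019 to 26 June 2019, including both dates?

12

Occurrences land 7·i days after 10 April 2019 for i = 0, 1, 2, …
The window opens on the start date, so the first occurrence inside is #1 on 10 April 2019.
26 June 2019 is 77 days after the start; 77 ÷ 7 = 11 remainder 0. Last occurrence in the window: #12 on 26 June 2019.
Occurrences #1 through #12: 12 in total.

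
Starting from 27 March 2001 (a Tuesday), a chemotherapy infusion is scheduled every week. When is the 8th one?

15 May 2001

The 8th occurrence is 7 intervals after the first: 7 × 7 = 49 days after 27 March 2001.
March has 31 days — 4 days to the end of March leaves 45.
April has 30 days (15 left).
15 days into May → 15 May 2001.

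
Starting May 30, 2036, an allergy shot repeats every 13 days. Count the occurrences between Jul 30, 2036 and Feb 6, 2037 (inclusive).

15

Occurrences land 13·i days after May 30, 2036 for i = 0, 1, 2, …
Jul 30, 2036 is 61 days after the start; 61 ÷ 13 = 4 remainder 9; since the remainder is 9, round up to i = 5. First occurrence in the window: #6 on Aug 3, 2036 (5×13 = 65 days in).
Feb 6, 2037 is 252 days after the start; 252 ÷ 13 = 19 remainder 5. Last occurrence in the window: #20 on Feb 1, 2037.
Occurrences #6 through #20: 15 in total.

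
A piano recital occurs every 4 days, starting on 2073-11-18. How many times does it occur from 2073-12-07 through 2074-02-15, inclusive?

18

Occurrences land 4·i days after 2073-11-18 for i = 0, 1, 2, …
2073-12-07 is 19 days after the start; 19 ÷ 4 = 4 remainder 3; since the remainder is 3, round up to i = 5. First occurrence in the window: #6 on 2073-12-08 (5×4 = 20 days in).
2074-02-15 is 89 days after the start; 89 ÷ 4 = 22 remainder 1. Last occurrence in the window: #23 on 2074-02-14.
Occurrences #6 through #23: 18 in total.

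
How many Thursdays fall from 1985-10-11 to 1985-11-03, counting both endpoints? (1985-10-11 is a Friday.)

1985-10-11 is a Friday; the first Thursday on or after it is 1985-10-17 (6 days later).
From 1985-10-17 to 1985-11-03: 14 + 3 = 17 days (rest of October, November).
17 ÷ 7 = 2 full weeks with remainder 3, so 2 more Thursdays after the first → 3.

3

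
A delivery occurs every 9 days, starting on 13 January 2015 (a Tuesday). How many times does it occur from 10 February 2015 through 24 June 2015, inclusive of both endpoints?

15

Occurrences land 9·i days after 13 January 2015 for i = 0, 1, 2, …
10 February 2015 is 28 days after the start; 28 ÷ 9 = 3 remainder 1; since the remainder is 1, round up to i = 4. First occurrence in the window: #5 on 18 February 2015 (4×9 = 36 days in).
24 June 2015 is 162 days after the start; 162 ÷ 9 = 18 remainder 0. Last occurrence in the window: #19 on 24 June 2015.
Occurrences #5 through #19: 15 in total.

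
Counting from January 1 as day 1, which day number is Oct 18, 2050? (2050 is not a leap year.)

291

Days in months before Oct: 31 + 28 + 31 + 30 + 31 + 30 + 31 + 31 + 30 = 273.
Plus 18 days into Oct → day 291.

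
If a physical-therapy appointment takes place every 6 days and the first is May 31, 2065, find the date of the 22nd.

Oct 4, 2065

The 22nd occurrence is 21 intervals after the first: 21 × 6 = 126 days after May 31, 2065.
May has 31 days — 0 days to the end of May leaves 126.
Jun has 30 days (96 left).
Jul has 31 days (65 left).
Aug has 31 days (34 left).
Sep has 30 days (4 left).
4 days into Oct → Oct 4, 2065.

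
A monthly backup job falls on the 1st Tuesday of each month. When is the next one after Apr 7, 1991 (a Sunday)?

May 7, 1991

Apr 1991 starts on a Monday, so its 1st Tuesday is Apr 2, 1991 (1 day in).
That is not after Apr 7, 1991, so look at May 1991.
May 1991 starts on a Wednesday, so its 1st Tuesday is May 7, 1991 (6 days in).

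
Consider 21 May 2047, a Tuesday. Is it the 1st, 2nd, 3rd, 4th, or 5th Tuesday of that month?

3rd

Day 21 falls in week ⌈21/7⌉ of the month.
Days 1–7 hold the 1st Tuesday, 8–14 the 2nd, 15–21 the 3rd, 22–28 the 4th, 29–31 the 5th.
21 is in the range for the 3rd.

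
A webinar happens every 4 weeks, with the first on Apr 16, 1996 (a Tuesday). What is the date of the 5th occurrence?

Aug 6, 1996

The 5th occurrence is 4 intervals after the first: 4 × 28 = 112 days after Apr 16, 1996.
Apr has 30 days — 14 days to the end of Apr leaves 98.
May has 31 days (67 left).
Jun has 30 days (37 left).
Jul has 31 days (6 left).
6 days into Aug → Aug 6, 1996.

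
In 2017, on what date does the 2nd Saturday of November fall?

The first Saturday of November 2017 is November 4.
The 2nd Saturday is 1 weeks later: 4 + 7 = 11.

November 11, 2017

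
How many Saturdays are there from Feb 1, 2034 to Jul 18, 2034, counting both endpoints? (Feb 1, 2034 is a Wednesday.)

24

Feb 1, 2034 is a Wednesday; the first Saturday on or after it is Feb 4, 2034 (3 days later).
From Feb 4, 2034 to Jul 18, 2034: 24 + 31 + 30 + 31 + 30 + 18 = 164 days (rest of Feb, Mar, Apr, May, Jun, Jul).
164 ÷ 7 = 23 full weeks with remainder 3, so 23 more Saturdays after the first → 24.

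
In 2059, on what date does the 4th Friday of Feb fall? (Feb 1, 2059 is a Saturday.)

Feb 2059 begins on a Saturday, so the first Friday is Feb 7 (6 days later).
The 4th Friday is 3 weeks later: 7 + 21 = 28.

Feb 28, 2059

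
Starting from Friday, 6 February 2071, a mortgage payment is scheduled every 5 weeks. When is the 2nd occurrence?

The 2nd occurrence is 1 interval after the first: 1 × 35 = 35 days after 6 February 2071.
February has 28 days — 22 days to the end of February leaves 13.
13 days into March → 13 March 2071.

13 March 2071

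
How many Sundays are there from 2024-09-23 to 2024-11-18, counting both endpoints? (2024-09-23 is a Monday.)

8

2024-09-23 is a Monday; the first Sunday on or after it is 2024-09-29 (6 days later).
From 2024-09-29 to 2024-11-18: 1 + 31 + 18 = 50 days (rest of September, October, November).
50 ÷ 7 = 7 full weeks with remainder 1, so 7 more Sundays after the first → 8.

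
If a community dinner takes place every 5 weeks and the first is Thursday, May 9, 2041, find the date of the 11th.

April 24, 2042

The 11th occurrence is 10 intervals after the first: 10 × 35 = 350 days after May 9, 2041.
May has 31 days — 22 days to the end of May leaves 328.
June has 30 days (298 left).
July has 31 days (267 left).
August has 31 days (236 left).
September has 30 days (206 left).
October has 31 days (175 left).
November has 30 days (145 left).
December has 31 days (114 left).
January has 31 days (83 left).
February has 28 days (55 left).
March has 31 days (24 left).
24 days into April → April 24, 2042.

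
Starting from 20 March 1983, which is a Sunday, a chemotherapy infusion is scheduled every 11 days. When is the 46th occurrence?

27 July 1984

The 46th occurrence is 45 intervals after the first: 45 × 11 = 495 days after 20 March 1983.
March has 31 days — 11 days to the end of March leaves 484.
From end of March to end of 1983 is 275 days (209 left).
January has 31 days (178 left).
February has 29 days (149 left).
March has 31 days (118 left).
April has 30 days (88 left).
May has 31 days (57 left).
June has 30 days (27 left).
27 days into July → 27 July 1984.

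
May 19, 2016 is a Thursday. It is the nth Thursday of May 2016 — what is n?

3rd

Day 19 falls in week ⌈19/7⌉ of the month.
Days 1–7 hold the 1st Thursday, 8–14 the 2nd, 15–21 the 3rd, 22–28 the 4th, 29–31 the 5th.
19 is in the range for the 3rd.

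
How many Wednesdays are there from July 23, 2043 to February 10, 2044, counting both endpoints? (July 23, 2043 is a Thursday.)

29

July 23, 2043 is a Thursday; the first Wednesday on or after it is July 29, 2043 (6 days later).
From July 29, 2043 to February 10, 2044: 2 + 31 + 30 + 31 + 30 + 31 + 31 + 10 = 196 days (rest of July, August, September, October, November, December, January, February).
196 ÷ 7 = 28 full weeks with remainder 0, so 28 more Wednesdays after the first → 29.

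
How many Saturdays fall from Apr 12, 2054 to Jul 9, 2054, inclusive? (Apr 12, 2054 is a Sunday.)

12

Apr 12, 2054 is a Sunday; the first Saturday on or after it is Apr 18, 2054 (6 days later).
From Apr 18, 2054 to Jul 9, 2054: 12 + 31 + 30 + 9 = 82 days (rest of Apr, May, Jun, Jul).
82 ÷ 7 = 11 full weeks with remainder 5, so 11 more Saturdays after the first → 12.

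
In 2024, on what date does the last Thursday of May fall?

May 30, 2024

The first Thursday of May 2024 is May 2.
May 2024 has 31 days. Adding weeks: 2, 9, 16, 23, 30 — the last one ≤ 31 is the 30th.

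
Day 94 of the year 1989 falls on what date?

January has 31 days (94 − 31 = 63 remain).
February has 28 days (63 − 28 = 35 remain).
March has 31 days (35 − 31 = 4 remain).
4 into April → April 4.

4 April 1989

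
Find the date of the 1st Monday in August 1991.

August 1991 begins on a Thursday, so the first Monday is August 5 (4 days later).

5 August 1991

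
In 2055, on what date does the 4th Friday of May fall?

The first Friday of May 2055 is May 7.
The 4th Friday is 3 weeks later: 7 + 21 = 28.

May 28, 2055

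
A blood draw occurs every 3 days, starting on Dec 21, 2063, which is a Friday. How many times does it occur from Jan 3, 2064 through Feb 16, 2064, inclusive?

Occurrences land 3·i days after Dec 21, 2063 for i = 0, 1, 2, …
Jan 3, 2064 is 13 days after the start; 13 ÷ 3 = 4 remainder 1; since the remainder is 1, round up to i = 5. First occurrence in the window: #6 on Jan 5, 2064 (5×3 = 15 days in).
Feb 16, 2064 is 57 days after the start; 57 ÷ 3 = 19 remainder 0. Last occurrence in the window: #20 on Feb 16, 2064.
Occurrences #6 through #20: 15 in total.

15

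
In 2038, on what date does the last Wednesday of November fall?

November 2038 begins on a Monday, so the first Wednesday is November 3 (2 days later).
November 2038 has 30 days. Adding weeks: 3, 10, 17, 24 — the last one ≤ 30 is the 24th.

November 24, 2038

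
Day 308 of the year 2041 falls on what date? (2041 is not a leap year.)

Jan has 31 days (308 − 31 = 277 remain).
Feb has 28 days (277 − 28 = 249 remain).
Mar has 31 days (249 − 31 = 218 remain).
Apr has 30 days (218 − 30 = 188 remain).
May has 31 days (188 − 31 = 157 remain).
Jun has 30 days (157 − 30 = 127 remain).
Jul has 31 days (127 − 31 = 96 remain).
Aug has 31 days (96 − 31 = 65 remain).
Sep has 30 days (65 − 30 = 35 remain).
Oct has 31 days (35 − 31 = 4 remain).
4 into Nov → Nov 4.

Nov 4, 2041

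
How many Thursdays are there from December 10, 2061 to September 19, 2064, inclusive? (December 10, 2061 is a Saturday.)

145

December 10, 2061 is a Saturday; the first Thursday on or after it is December 15, 2061 (5 days later).
From December 15, 2061 to September 19, 2064: 16 + 365 + 365 + 263 = 1009 days (rest of 2061, 2062, 2063, to September 19, 2064 in 2064).
1009 ÷ 7 = 144 full weeks with remainder 1, so 144 more Thursdays after the first → 145.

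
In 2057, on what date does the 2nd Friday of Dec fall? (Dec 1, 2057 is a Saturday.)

Dec 2057 begins on a Saturday, so the first Friday is Dec 7 (6 days later).
The 2nd Friday is 1 weeks later: 7 + 7 = 14.

Dec 14, 2057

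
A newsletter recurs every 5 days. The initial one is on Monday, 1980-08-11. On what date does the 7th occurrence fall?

1980-09-10

The 7th occurrence is 6 intervals after the first: 6 × 5 = 30 days after 1980-08-11.
August has 31 days — 20 days to the end of August leaves 10.
10 days into September → 1980-09-10.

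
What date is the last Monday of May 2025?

26 May 2025

May 2025 begins on a Thursday, so the first Monday is May 5 (4 days later).
May 2025 has 31 days. Adding weeks: 5, 12, 19, 26 — the last one ≤ 31 is the 26th.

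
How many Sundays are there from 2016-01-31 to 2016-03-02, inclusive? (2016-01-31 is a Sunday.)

2016-01-31 is a Sunday; the first Sunday on or after it is 2016-01-31.
From 2016-01-31 to 2016-03-02: 0 + 29 + 2 = 31 days (rest of January, February, March).
31 ÷ 7 = 4 full weeks with remainder 3, so 4 more Sundays after the first → 5.

5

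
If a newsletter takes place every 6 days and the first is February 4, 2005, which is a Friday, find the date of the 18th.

The 18th occurrence is 17 intervals after the first: 17 × 6 = 102 days after February 4, 2005.
February has 28 days — 24 days to the end of February leaves 78.
March has 31 days (47 left).
April has 30 days (17 left).
17 days into May → May 17, 2005.

May 17, 2005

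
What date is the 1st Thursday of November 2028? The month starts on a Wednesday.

November 2028 begins on a Wednesday, so the first Thursday is November 2 (1 day later).

2028-11-02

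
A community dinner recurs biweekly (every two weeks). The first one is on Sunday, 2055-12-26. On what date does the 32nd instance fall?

The 32nd occurrence is 31 intervals after the first: 31 × 14 = 434 days after 2055-12-26.
December has 31 days — 5 days to the end of December leaves 429.
2056 has 366 days (63 left).
January has 31 days (32 left).
February has 28 days (4 left).
4 days into March → 2057-03-04.

2057-03-04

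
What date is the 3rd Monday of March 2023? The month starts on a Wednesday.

20 March 2023

March 2023 begins on a Wednesday, so the first Monday is March 6 (5 days later).
The 3rd Monday is 2 weeks later: 6 + 14 = 20.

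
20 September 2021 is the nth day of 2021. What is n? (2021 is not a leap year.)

Days in months before September: 31 + 28 + 31 + 30 + 31 + 30 + 31 + 31 = 243.
Plus 20 days into September → day 263.

263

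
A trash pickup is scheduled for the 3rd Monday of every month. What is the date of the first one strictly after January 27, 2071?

January 2071 starts on a Thursday; its first Monday is the 5th, so the 3rd Monday is the 19th — January 19, 2071.
That is not after January 27, 2071, so look at February 2071.
February 2071 starts on a Sunday; its first Monday is the 2nd, so the 3rd Monday is the 16th — February 16, 2071.

February 16, 2071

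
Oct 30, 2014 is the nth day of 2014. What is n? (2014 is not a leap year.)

303

Days in months before Oct: 31 + 28 + 31 + 30 + 31 + 30 + 31 + 31 + 30 = 273.
Plus 30 days into Oct → day 303.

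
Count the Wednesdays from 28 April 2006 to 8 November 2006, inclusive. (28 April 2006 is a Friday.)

28 April 2006 is a Friday; the first Wednesday on or after it is 3 May 2006 (5 days later).
From 3 May 2006 to 8 November 2006: 28 + 30 + 31 + 31 + 30 + 31 + 8 = 189 days (rest of May, June, July, August, September, October, November).
189 ÷ 7 = 27 full weeks with remainder 0, so 27 more Wednesdays after the first → 28.

28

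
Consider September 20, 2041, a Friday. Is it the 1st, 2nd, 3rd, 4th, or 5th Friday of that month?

Day 20 falls in week ⌈20/7⌉ of the month.
Days 1–7 hold the 1st Friday, 8–14 the 2nd, 15–21 the 3rd, 22–28 the 4th, 29–31 the 5th.
20 is in the range for the 3rd.

3rd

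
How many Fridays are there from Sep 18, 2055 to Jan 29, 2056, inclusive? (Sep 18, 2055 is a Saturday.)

Sep 18, 2055 is a Saturday; the first Friday on or after it is Sep 24, 2055 (6 days later).
From Sep 24, 2055 to Jan 29, 2056: 6 + 31 + 30 + 31 + 29 = 127 days (rest of Sep, Oct, Nov, Dec, Jan).
127 ÷ 7 = 18 full weeks with remainder 1, so 18 more Fridays after the first → 19.

19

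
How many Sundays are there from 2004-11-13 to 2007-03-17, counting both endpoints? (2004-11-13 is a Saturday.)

2004-11-13 is a Saturday; the first Sunday on or after it is 2004-11-14 (1 day later).
From 2004-11-14 to 2007-03-17: 47 + 365 + 365 + 76 = 853 days (rest of 2004, 2005, 2006, to 2007-03-17 in 2007).
853 ÷ 7 = 121 full weeks with remainder 6, so 121 more Sundays after the first → 122.

122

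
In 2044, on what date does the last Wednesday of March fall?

2044-03-30

March 2044 begins on a Tuesday, so the first Wednesday is March 2 (1 day later).
March 2044 has 31 days. Adding weeks: 2, 9, 16, 23, 30 — the last one ≤ 31 is the 30th.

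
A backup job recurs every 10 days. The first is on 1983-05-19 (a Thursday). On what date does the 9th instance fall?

The 9th occurrence is 8 intervals after the first: 8 × 10 = 80 days after 1983-05-19.
May has 31 days — 12 days to the end of May leaves 68.
June has 30 days (38 left).
July has 31 days (7 left).
7 days into August → 1983-08-07.

1983-08-07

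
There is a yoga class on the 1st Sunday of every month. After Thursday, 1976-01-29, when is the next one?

1976-02-01

January 1976 starts on a Thursday, so its 1st Sunday is 1976-01-04 (3 days in).
That is not after 1976-01-29, so look at February 1976.
February 1976 starts on a Sunday, so its 1st Sunday is 1976-02-01.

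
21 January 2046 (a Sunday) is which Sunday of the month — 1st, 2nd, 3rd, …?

3rd

Day 21 falls in week ⌈21/7⌉ of the month.
Days 1–7 hold the 1st Sunday, 8–14 the 2nd, 15–21 the 3rd, 22–28 the 4th, 29–31 the 5th.
21 is in the range for the 3rd.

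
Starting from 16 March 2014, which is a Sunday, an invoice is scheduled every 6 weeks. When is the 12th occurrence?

The 12th occurrence is 11 intervals after the first: 11 × 42 = 462 days after 16 March 2014.
March has 31 days — 15 days to the end of March leaves 447.
From end of March to end of 2014 is 275 days (172 left).
January has 31 days (141 left).
February has 28 days (113 left).
March has 31 days (82 left).
April has 30 days (52 left).
May has 31 days (21 left).
21 days into June → 21 June 2015.

21 June 2015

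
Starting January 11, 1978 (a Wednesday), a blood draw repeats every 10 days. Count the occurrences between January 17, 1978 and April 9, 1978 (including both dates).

8

Occurrences land 10·i days after January 11, 1978 for i = 0, 1, 2, …
January 17, 1978 is 6 days after the start; 6 ÷ 10 = 0 remainder 6; since the remainder is 6, round up to i = 1. First occurrence in the window: #2 on January 21, 1978 (1×10 = 10 days in).
April 9, 1978 is 88 days after the start; 88 ÷ 10 = 8 remainder 8. Last occurrence in the window: #9 on April 1, 1978.
Occurrences #2 through #9: 8 in total.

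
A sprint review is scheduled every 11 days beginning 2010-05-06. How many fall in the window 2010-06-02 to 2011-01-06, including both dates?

Occurrences land 11·i days after 2010-05-06 for i = 0, 1, 2, …
2010-06-02 is 27 days after the start; 27 ÷ 11 = 2 remainder 5; since the remainder is 5, round up to i = 3. First occurrence in the window: #4 on 2010-06-08 (3×11 = 33 days in).
2011-01-06 is 245 days after the start; 245 ÷ 11 = 22 remainder 3. Last occurrence in the window: #23 on 2011-01-03.
Occurrences #4 through #23: 20 in total.

20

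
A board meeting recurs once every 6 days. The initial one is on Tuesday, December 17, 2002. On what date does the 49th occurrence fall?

The 49th occurrence is 48 intervals after the first: 48 × 6 = 288 days after December 17, 2002.
December has 31 days — 14 days to the end of December leaves 274.
January has 31 days (243 left).
February has 28 days (215 left).
March has 31 days (184 left).
April has 30 days (154 left).
May has 31 days (123 left).
June has 30 days (93 left).
July has 31 days (62 left).
August has 31 days (31 left).
September has 30 days (1 left).
1 day into October → October 1, 2003.

October 1, 2003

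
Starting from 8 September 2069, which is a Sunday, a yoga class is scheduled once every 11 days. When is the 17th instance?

The 17th occurrence is 16 intervals after the first: 16 × 11 = 176 days after 8 September 2069.
September has 30 days — 22 days to the end of September leaves 154.
October has 31 days (123 left).
November has 30 days (93 left).
December has 31 days (62 left).
January has 31 days (31 left).
February has 28 days (3 left).
3 days into March → 3 March 2070.

3 March 2070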